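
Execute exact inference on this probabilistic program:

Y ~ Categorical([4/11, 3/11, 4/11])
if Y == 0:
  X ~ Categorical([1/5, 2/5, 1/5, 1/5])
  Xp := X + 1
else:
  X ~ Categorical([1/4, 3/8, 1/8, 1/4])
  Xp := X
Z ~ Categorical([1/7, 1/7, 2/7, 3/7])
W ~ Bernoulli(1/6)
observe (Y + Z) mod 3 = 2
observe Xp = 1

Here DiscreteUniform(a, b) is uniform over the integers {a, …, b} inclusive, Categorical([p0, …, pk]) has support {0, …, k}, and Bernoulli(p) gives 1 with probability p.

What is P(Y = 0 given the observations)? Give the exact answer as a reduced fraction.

Enumerate traces; 8 have nonzero weight after conditioning:
  (Y=0, X=0, Z=2, W=0) weight 4/231
  (Y=0, X=0, Z=2, W=1) weight 4/1155
  (Y=1, X=1, Z=1, W=0) weight 15/1232
  (Y=1, X=1, Z=1, W=1) weight 3/1232
  (Y=2, X=1, Z=0, W=0) weight 5/308
  (Y=2, X=1, Z=0, W=1) weight 1/308
  (Y=2, X=1, Z=3, W=0) weight 15/308
  (Y=2, X=1, Z=3, W=1) weight 3/308
Group by Y:
  weight(Y=0) = 8/385
  weight(Y=1) = 9/616
  weight(Y=2) = 6/77
Total weight = 8/385 + 9/616 + 6/77 = 349/3080
P(Y=0 | obs) = 8/385 / 349/3080 = 64/349
P(Y=1 | obs) = 9/616 / 349/3080 = 45/349
P(Y=2 | obs) = 6/77 / 349/3080 = 240/349

P(Y = 0 | obs) = 64/349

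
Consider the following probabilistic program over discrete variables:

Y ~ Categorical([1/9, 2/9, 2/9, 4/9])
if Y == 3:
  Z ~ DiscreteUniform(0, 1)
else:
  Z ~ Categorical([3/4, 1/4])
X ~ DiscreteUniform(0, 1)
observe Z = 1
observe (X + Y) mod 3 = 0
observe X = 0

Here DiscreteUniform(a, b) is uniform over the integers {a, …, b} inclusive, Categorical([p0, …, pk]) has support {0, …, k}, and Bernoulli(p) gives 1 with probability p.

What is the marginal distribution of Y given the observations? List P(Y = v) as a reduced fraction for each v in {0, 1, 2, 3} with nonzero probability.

Enumerate traces; 2 have nonzero weight after conditioning:
  (Y=0, Z=1, X=0) weight 1/72
  (Y=3, Z=1, X=0) weight 1/9
Group by Y:
  weight(Y=0) = 1/72
  weight(Y=3) = 1/9
Total weight = 1/72 + 1/9 = 1/8
P(Y=0 | obs) = 1/72 / 1/8 = 1/9
P(Y=3 | obs) = 1/9 / 1/8 = 8/9

P(Y=0) = 1/9, P(Y=3) = 8/9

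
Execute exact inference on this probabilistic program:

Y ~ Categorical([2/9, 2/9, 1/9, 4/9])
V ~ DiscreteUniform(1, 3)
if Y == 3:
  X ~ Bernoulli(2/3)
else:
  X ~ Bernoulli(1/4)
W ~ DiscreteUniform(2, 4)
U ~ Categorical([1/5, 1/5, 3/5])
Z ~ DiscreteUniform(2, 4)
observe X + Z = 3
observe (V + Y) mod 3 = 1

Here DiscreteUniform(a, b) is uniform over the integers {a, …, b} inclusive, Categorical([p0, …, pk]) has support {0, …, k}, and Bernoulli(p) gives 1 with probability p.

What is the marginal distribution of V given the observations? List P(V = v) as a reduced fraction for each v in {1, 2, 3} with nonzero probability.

P(V=1) = 2/3, P(V=2) = 1/9, P(V=3) = 2/9

Enumerate traces; 72 have nonzero weight after conditioning:
  (Y=0, V=1, X=0, W=2, U=0, Z=3) weight 1/810
  (Y=0, V=1, X=0, W=2, U=1, Z=3) weight 1/810
  (Y=0, V=1, X=0, W=2, U=2, Z=3) weight 1/270
  (Y=0, V=1, X=0, W=3, U=0, Z=3) weight 1/810
  (Y=0, V=1, X=0, W=3, U=1, Z=3) weight 1/810
  (Y=0, V=1, X=0, W=3, U=2, Z=3) weight 1/270
  (Y=0, V=1, X=0, W=4, U=0, Z=3) weight 1/810
  (Y=0, V=1, X=0, W=4, U=1, Z=3) weight 1/810
  (Y=1, V=3, X=0, W=2, U=0, Z=3) weight 1/810
  (Y=2, V=2, X=0, W=2, U=0, Z=3) weight 1/1620
  … 62 more
Group by V:
  weight(V=1) = 2/27
  weight(V=2) = 1/81
  weight(V=3) = 2/81
Total weight = 2/27 + 1/81 + 2/81 = 1/9
P(V=1 | obs) = 2/27 / 1/9 = 2/3
P(V=2 | obs) = 1/81 / 1/9 = 1/9
P(V=3 | obs) = 2/81 / 1/9 = 2/9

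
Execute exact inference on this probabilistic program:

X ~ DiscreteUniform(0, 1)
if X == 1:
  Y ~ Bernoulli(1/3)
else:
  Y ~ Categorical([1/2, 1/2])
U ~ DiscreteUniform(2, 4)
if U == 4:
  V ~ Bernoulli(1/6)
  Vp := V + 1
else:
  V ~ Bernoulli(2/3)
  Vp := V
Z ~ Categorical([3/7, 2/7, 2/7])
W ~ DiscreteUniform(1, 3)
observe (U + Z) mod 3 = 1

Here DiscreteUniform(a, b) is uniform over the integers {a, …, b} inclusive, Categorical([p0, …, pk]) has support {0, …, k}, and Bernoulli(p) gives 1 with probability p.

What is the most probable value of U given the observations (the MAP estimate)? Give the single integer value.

Enumerate traces; 72 have nonzero weight after conditioning:
  (X=0, Y=0, U=2, V=0, Z=2, W=1) weight 1/378
  (X=0, Y=0, U=2, V=0, Z=2, W=2) weight 1/378
  (X=0, Y=0, U=2, V=0, Z=2, W=3) weight 1/378
  (X=0, Y=0, U=2, V=1, Z=2, W=1) weight 1/189
  (X=0, Y=0, U=2, V=1, Z=2, W=2) weight 1/189
  (X=0, Y=0, U=2, V=1, Z=2, W=3) weight 1/189
  (X=0, Y=0, U=3, V=0, Z=1, W=1) weight 1/378
  (X=0, Y=0, U=3, V=0, Z=1, W=2) weight 1/378
  (X=0, Y=0, U=4, V=0, Z=0, W=1) weight 5/504
  … 63 more
Group by U:
  weight(U=2) = 2/21
  weight(U=3) = 2/21
  weight(U=4) = 1/7
Total weight = 2/21 + 2/21 + 1/7 = 1/3
P(U=2 | obs) = 2/21 / 1/3 = 2/7
P(U=3 | obs) = 2/21 / 1/3 = 2/7
P(U=4 | obs) = 1/7 / 1/3 = 3/7
argmax = 4

argmax_v P(U = v | obs) = 4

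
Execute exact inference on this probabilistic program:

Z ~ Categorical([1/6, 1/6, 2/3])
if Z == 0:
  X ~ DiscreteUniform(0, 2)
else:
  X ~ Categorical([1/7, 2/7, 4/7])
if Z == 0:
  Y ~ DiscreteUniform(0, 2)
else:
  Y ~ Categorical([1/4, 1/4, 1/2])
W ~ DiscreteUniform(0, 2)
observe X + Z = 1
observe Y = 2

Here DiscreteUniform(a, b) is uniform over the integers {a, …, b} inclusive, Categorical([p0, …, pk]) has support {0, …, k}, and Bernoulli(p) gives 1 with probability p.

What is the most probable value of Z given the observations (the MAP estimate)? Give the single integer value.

Enumerate traces; 6 have nonzero weight after conditioning:
  (Z=0, X=1, Y=2, W=0) weight 1/162
  (Z=0, X=1, Y=2, W=1) weight 1/162
  (Z=0, X=1, Y=2, W=2) weight 1/162
  (Z=1, X=0, Y=2, W=0) weight 1/252
  (Z=1, X=0, Y=2, W=1) weight 1/252
  (Z=1, X=0, Y=2, W=2) weight 1/252
Group by Z:
  weight(Z=0) = 1/54
  weight(Z=1) = 1/84
Total weight = 1/54 + 1/84 = 23/756
P(Z=0 | obs) = 1/54 / 23/756 = 14/23
P(Z=1 | obs) = 1/84 / 23/756 = 9/23
argmax = 0

argmax_v P(Z = v | obs) = 0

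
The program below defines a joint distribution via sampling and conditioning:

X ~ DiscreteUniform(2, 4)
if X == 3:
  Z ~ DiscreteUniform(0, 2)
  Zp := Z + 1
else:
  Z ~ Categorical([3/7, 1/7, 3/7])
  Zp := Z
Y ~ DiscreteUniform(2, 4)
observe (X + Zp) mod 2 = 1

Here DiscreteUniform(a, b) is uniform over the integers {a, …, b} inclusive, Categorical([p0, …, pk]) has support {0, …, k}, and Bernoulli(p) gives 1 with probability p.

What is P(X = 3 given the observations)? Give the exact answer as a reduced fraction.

Enumerate traces; 9 have nonzero weight after conditioning:
  (X=2, Z=1, Y=2) weight 1/63
  (X=2, Z=1, Y=3) weight 1/63
  (X=2, Z=1, Y=4) weight 1/63
  (X=3, Z=1, Y=2) weight 1/27
  (X=3, Z=1, Y=3) weight 1/27
  (X=3, Z=1, Y=4) weight 1/27
  (X=4, Z=1, Y=2) weight 1/63
  (X=4, Z=1, Y=3) weight 1/63
  … 1 more
Group by X:
  weight(X=2) = 1/21
  weight(X=3) = 1/9
  weight(X=4) = 1/21
Total weight = 1/21 + 1/9 + 1/21 = 13/63
P(X=2 | obs) = 1/21 / 13/63 = 3/13
P(X=3 | obs) = 1/9 / 13/63 = 7/13
P(X=4 | obs) = 1/21 / 13/63 = 3/13

P(X = 3 | obs) = 7/13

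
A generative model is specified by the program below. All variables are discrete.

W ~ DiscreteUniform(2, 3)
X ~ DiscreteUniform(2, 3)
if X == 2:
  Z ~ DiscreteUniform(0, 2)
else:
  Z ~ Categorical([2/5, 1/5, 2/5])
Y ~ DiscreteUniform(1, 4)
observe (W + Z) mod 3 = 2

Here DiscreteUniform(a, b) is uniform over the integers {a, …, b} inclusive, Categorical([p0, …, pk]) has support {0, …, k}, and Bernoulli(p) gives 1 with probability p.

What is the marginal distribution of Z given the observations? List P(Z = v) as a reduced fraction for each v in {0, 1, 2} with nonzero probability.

Enumerate traces; 16 have nonzero weight after conditioning:
  (W=2, X=2, Z=0, Y=1) weight 1/48
  (W=2, X=2, Z=0, Y=2) weight 1/48
  (W=2, X=2, Z=0, Y=3) weight 1/48
  (W=2, X=2, Z=0, Y=4) weight 1/48
  (W=2, X=3, Z=0, Y=1) weight 1/40
  (W=2, X=3, Z=0, Y=2) weight 1/40
  (W=2, X=3, Z=0, Y=3) weight 1/40
  (W=2, X=3, Z=0, Y=4) weight 1/40
  (W=3, X=2, Z=2, Y=1) weight 1/48
  … 7 more
Group by Z:
  weight(Z=0) = 11/60
  weight(Z=2) = 11/60
Total weight = 11/60 + 11/60 = 11/30
P(Z=0 | obs) = 11/60 / 11/30 = 1/2
P(Z=2 | obs) = 11/60 / 11/30 = 1/2

P(Z=0) = 1/2, P(Z=2) = 1/2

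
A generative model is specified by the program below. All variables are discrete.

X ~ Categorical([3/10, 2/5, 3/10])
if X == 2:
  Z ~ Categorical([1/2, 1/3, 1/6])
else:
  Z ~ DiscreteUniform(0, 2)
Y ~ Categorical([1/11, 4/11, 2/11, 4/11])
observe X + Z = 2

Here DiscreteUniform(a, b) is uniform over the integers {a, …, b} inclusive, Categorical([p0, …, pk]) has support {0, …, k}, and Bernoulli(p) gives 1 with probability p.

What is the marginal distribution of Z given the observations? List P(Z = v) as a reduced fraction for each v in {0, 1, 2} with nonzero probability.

Enumerate traces; 12 have nonzero weight after conditioning:
  (X=0, Z=2, Y=0) weight 1/110
  (X=0, Z=2, Y=1) weight 2/55
  (X=0, Z=2, Y=2) weight 1/55
  (X=0, Z=2, Y=3) weight 2/55
  (X=1, Z=1, Y=0) weight 2/165
  (X=1, Z=1, Y=1) weight 8/165
  (X=1, Z=1, Y=2) weight 4/165
  (X=1, Z=1, Y=3) weight 8/165
  (X=2, Z=0, Y=0) weight 3/220
  … 3 more
Group by Z:
  weight(Z=0) = 3/20
  weight(Z=1) = 2/15
  weight(Z=2) = 1/10
Total weight = 3/20 + 2/15 + 1/10 = 23/60
P(Z=0 | obs) = 3/20 / 23/60 = 9/23
P(Z=1 | obs) = 2/15 / 23/60 = 8/23
P(Z=2 | obs) = 1/10 / 23/60 = 6/23

P(Z=0) = 9/23, P(Z=1) = 8/23, P(Z=2) = 6/23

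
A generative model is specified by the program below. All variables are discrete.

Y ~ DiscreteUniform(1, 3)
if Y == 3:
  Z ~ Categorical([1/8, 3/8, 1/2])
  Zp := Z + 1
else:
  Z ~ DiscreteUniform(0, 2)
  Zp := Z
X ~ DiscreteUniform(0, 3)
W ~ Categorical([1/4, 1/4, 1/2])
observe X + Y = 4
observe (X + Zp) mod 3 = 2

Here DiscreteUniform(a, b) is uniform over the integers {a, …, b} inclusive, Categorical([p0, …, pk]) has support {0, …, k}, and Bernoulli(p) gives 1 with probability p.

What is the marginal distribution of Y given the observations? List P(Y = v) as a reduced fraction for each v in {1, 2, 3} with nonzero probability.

Enumerate traces; 9 have nonzero weight after conditioning:
  (Y=1, Z=2, X=3, W=0) weight 1/144
  (Y=1, Z=2, X=3, W=1) weight 1/144
  (Y=1, Z=2, X=3, W=2) weight 1/72
  (Y=2, Z=0, X=2, W=0) weight 1/144
  (Y=2, Z=0, X=2, W=1) weight 1/144
  (Y=2, Z=0, X=2, W=2) weight 1/72
  (Y=3, Z=0, X=1, W=0) weight 1/384
  (Y=3, Z=0, X=1, W=1) weight 1/384
  … 1 more
Group by Y:
  weight(Y=1) = 1/36
  weight(Y=2) = 1/36
  weight(Y=3) = 1/96
Total weight = 1/36 + 1/36 + 1/96 = 19/288
P(Y=1 | obs) = 1/36 / 19/288 = 8/19
P(Y=2 | obs) = 1/36 / 19/288 = 8/19
P(Y=3 | obs) = 1/96 / 19/288 = 3/19

P(Y=1) = 8/19, P(Y=2) = 8/19, P(Y=3) = 3/19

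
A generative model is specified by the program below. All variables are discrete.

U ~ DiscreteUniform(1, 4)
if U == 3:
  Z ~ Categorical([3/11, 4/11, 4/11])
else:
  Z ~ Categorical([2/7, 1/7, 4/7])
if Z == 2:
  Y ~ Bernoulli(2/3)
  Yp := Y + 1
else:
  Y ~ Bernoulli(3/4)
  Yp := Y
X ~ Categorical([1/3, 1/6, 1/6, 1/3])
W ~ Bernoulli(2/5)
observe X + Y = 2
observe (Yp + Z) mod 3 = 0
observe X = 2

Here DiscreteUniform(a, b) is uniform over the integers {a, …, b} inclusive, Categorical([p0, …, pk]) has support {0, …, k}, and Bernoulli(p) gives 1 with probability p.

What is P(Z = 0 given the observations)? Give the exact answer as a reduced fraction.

P(Z = 0 | obs) = 261/901

Enumerate traces; 16 have nonzero weight after conditioning:
  (U=1, Z=0, Y=0, X=2, W=0) weight 1/560
  (U=1, Z=0, Y=0, X=2, W=1) weight 1/840
  (U=1, Z=2, Y=0, X=2, W=0) weight 1/210
  (U=1, Z=2, Y=0, X=2, W=1) weight 1/315
  (U=2, Z=0, Y=0, X=2, W=0) weight 1/560
  (U=2, Z=0, Y=0, X=2, W=1) weight 1/840
  (U=2, Z=2, Y=0, X=2, W=0) weight 1/210
  (U=2, Z=2, Y=0, X=2, W=1) weight 1/315
  … 8 more
Group by Z:
  weight(Z=0) = 29/2464
  weight(Z=2) = 20/693
Total weight = 29/2464 + 20/693 = 901/22176
P(Z=0 | obs) = 29/2464 / 901/22176 = 261/901
P(Z=2 | obs) = 20/693 / 901/22176 = 640/901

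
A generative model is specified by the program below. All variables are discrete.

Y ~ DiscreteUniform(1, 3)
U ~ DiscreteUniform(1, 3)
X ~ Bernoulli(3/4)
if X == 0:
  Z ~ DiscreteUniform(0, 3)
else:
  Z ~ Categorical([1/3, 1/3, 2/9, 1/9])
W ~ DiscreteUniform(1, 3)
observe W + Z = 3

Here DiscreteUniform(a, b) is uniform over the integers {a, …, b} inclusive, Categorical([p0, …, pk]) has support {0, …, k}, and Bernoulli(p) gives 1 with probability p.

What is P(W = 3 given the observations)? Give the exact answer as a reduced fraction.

Enumerate traces; 54 have nonzero weight after conditioning:
  (Y=1, U=1, X=0, Z=0, W=3) weight 1/432
  (Y=1, U=1, X=0, Z=1, W=2) weight 1/432
  (Y=1, U=1, X=0, Z=2, W=1) weight 1/432
  (Y=1, U=1, X=1, Z=0, W=3) weight 1/108
  (Y=1, U=1, X=1, Z=1, W=2) weight 1/108
  (Y=1, U=1, X=1, Z=2, W=1) weight 1/162
  (Y=1, U=2, X=0, Z=0, W=3) weight 1/432
  (Y=1, U=2, X=0, Z=1, W=2) weight 1/432
  … 46 more
Group by W:
  weight(W=1) = 11/144
  weight(W=2) = 5/48
  weight(W=3) = 5/48
Total weight = 11/144 + 5/48 + 5/48 = 41/144
P(W=1 | obs) = 11/144 / 41/144 = 11/41
P(W=2 | obs) = 5/48 / 41/144 = 15/41
P(W=3 | obs) = 5/48 / 41/144 = 15/41

P(W = 3 | obs) = 15/41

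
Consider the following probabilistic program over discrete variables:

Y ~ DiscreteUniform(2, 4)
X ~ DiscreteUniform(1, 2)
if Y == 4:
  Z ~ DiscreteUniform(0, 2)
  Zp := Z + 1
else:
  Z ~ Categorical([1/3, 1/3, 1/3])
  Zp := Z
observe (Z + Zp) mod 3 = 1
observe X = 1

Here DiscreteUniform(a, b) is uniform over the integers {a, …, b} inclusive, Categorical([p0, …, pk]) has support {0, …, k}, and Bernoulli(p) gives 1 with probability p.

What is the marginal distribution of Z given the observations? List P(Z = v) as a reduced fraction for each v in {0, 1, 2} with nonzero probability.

Enumerate traces; 3 have nonzero weight after conditioning:
  (Y=2, X=1, Z=2) weight 1/18
  (Y=3, X=1, Z=2) weight 1/18
  (Y=4, X=1, Z=0) weight 1/18
Group by Z:
  weight(Z=0) = 1/18
  weight(Z=2) = 1/9
Total weight = 1/18 + 1/9 = 1/6
P(Z=0 | obs) = 1/18 / 1/6 = 1/3
P(Z=2 | obs) = 1/9 / 1/6 = 2/3

P(Z=0) = 1/3, P(Z=2) = 2/3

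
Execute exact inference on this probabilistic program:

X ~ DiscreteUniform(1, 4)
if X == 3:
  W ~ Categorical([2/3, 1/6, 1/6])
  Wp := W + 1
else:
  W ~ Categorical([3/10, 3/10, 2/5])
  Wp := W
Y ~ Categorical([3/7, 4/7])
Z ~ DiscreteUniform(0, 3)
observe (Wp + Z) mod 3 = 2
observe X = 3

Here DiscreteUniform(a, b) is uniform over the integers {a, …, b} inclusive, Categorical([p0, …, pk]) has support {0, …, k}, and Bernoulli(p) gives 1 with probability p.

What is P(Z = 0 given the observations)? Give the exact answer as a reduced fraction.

P(Z = 0 | obs) = 1/7

Enumerate traces; 8 have nonzero weight after conditioning:
  (X=3, W=0, Y=0, Z=1) weight 1/56
  (X=3, W=0, Y=1, Z=1) weight 1/42
  (X=3, W=1, Y=0, Z=0) weight 1/224
  (X=3, W=1, Y=0, Z=3) weight 1/224
  (X=3, W=1, Y=1, Z=0) weight 1/168
  (X=3, W=1, Y=1, Z=3) weight 1/168
  (X=3, W=2, Y=0, Z=2) weight 1/224
  (X=3, W=2, Y=1, Z=2) weight 1/168
Group by Z:
  weight(Z=0) = 1/96
  weight(Z=1) = 1/24
  weight(Z=2) = 1/96
  weight(Z=3) = 1/96
Total weight = 1/96 + 1/24 + 1/96 + 1/96 = 7/96
P(Z=0 | obs) = 1/96 / 7/96 = 1/7
P(Z=1 | obs) = 1/24 / 7/96 = 4/7
P(Z=2 | obs) = 1/96 / 7/96 = 1/7
P(Z=3 | obs) = 1/96 / 7/96 = 1/7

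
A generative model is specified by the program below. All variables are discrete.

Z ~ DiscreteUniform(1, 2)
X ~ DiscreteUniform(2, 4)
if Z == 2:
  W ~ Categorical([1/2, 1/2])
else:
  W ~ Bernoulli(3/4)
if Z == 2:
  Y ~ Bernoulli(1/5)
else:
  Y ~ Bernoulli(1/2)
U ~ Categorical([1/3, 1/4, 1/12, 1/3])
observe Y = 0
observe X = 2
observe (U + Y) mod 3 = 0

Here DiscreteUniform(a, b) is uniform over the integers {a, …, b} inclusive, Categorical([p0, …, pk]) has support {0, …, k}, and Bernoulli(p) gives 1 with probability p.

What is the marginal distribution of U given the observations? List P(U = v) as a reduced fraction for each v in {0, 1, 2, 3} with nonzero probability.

Enumerate traces; 8 have nonzero weight after conditioning:
  (Z=1, X=2, W=0, Y=0, U=0) weight 1/144
  (Z=1, X=2, W=0, Y=0, U=3) weight 1/144
  (Z=1, X=2, W=1, Y=0, U=0) weight 1/48
  (Z=1, X=2, W=1, Y=0, U=3) weight 1/48
  (Z=2, X=2, W=0, Y=0, U=0) weight 1/45
  (Z=2, X=2, W=0, Y=0, U=3) weight 1/45
  (Z=2, X=2, W=1, Y=0, U=0) weight 1/45
  (Z=2, X=2, W=1, Y=0, U=3) weight 1/45
Group by U:
  weight(U=0) = 13/180
  weight(U=3) = 13/180
Total weight = 13/180 + 13/180 = 13/90
P(U=0 | obs) = 13/180 / 13/90 = 1/2
P(U=3 | obs) = 13/180 / 13/90 = 1/2

P(U=0) = 1/2, P(U=3) = 1/2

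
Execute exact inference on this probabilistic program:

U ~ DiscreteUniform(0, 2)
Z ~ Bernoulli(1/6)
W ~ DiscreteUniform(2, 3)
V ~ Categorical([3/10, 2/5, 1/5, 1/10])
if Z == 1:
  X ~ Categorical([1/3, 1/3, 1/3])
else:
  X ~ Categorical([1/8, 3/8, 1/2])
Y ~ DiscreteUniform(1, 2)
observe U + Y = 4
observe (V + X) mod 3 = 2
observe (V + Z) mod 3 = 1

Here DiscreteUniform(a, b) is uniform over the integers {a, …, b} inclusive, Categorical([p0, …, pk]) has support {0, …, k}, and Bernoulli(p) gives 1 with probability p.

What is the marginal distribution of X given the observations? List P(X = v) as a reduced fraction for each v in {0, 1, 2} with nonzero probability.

Enumerate traces; 6 have nonzero weight after conditioning:
  (U=2, Z=0, W=2, V=1, X=1, Y=2) weight 1/96
  (U=2, Z=0, W=3, V=1, X=1, Y=2) weight 1/96
  (U=2, Z=1, W=2, V=0, X=2, Y=2) weight 1/720
  (U=2, Z=1, W=2, V=3, X=2, Y=2) weight 1/2160
  (U=2, Z=1, W=3, V=0, X=2, Y=2) weight 1/720
  (U=2, Z=1, W=3, V=3, X=2, Y=2) weight 1/2160
Group by X:
  weight(X=1) = 1/48
  weight(X=2) = 1/270
Total weight = 1/48 + 1/270 = 53/2160
P(X=1 | obs) = 1/48 / 53/2160 = 45/53
P(X=2 | obs) = 1/270 / 53/2160 = 8/53

P(X=1) = 45/53, P(X=2) = 8/53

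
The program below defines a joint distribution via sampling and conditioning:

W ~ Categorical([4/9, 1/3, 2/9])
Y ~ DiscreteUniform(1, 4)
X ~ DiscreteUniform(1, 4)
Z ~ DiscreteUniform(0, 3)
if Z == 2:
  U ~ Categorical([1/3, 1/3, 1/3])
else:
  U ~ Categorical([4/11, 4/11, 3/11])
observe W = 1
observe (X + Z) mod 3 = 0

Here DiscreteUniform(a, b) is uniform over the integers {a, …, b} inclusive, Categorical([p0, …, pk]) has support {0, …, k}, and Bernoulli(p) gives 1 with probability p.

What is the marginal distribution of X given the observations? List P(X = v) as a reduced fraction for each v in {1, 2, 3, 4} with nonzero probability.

P(X=1) = 1/5, P(X=2) = 1/5, P(X=3) = 2/5, P(X=4) = 1/5

Enumerate traces; 60 have nonzero weight after conditioning:
  (W=1, Y=1, X=1, Z=2, U=0) weight 1/576
  (W=1, Y=1, X=1, Z=2, U=1) weight 1/576
  (W=1, Y=1, X=1, Z=2, U=2) weight 1/576
  (W=1, Y=1, X=2, Z=1, U=0) weight 1/528
  (W=1, Y=1, X=2, Z=1, U=1) weight 1/528
  (W=1, Y=1, X=2, Z=1, U=2) weight 1/704
  (W=1, Y=1, X=3, Z=0, U=0) weight 1/528
  (W=1, Y=1, X=3, Z=0, U=1) weight 1/528
  (W=1, Y=1, X=4, Z=2, U=0) weight 1/576
  … 51 more
Group by X:
  weight(X=1) = 1/48
  weight(X=2) = 1/48
  weight(X=3) = 1/24
  weight(X=4) = 1/48
Total weight = 1/48 + 1/48 + 1/24 + 1/48 = 5/48
P(X=1 | obs) = 1/48 / 5/48 = 1/5
P(X=2 | obs) = 1/48 / 5/48 = 1/5
P(X=3 | obs) = 1/24 / 5/48 = 2/5
P(X=4 | obs) = 1/48 / 5/48 = 1/5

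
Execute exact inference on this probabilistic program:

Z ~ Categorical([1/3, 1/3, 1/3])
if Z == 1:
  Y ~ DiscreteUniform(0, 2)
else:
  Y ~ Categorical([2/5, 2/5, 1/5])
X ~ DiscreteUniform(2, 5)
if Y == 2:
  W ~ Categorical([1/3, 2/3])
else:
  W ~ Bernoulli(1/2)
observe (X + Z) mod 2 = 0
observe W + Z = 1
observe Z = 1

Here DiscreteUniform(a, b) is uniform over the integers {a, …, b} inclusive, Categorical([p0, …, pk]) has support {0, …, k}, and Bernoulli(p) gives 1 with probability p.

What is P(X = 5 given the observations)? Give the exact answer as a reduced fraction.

Enumerate traces; 6 have nonzero weight after conditioning:
  (Z=1, Y=0, X=3, W=0) weight 1/72
  (Z=1, Y=0, X=5, W=0) weight 1/72
  (Z=1, Y=1, X=3, W=0) weight 1/72
  (Z=1, Y=1, X=5, W=0) weight 1/72
  (Z=1, Y=2, X=3, W=0) weight 1/108
  (Z=1, Y=2, X=5, W=0) weight 1/108
Group by X:
  weight(X=3) = 1/27
  weight(X=5) = 1/27
Total weight = 1/27 + 1/27 = 2/27
P(X=3 | obs) = 1/27 / 2/27 = 1/2
P(X=5 | obs) = 1/27 / 2/27 = 1/2

P(X = 5 | obs) = 1/2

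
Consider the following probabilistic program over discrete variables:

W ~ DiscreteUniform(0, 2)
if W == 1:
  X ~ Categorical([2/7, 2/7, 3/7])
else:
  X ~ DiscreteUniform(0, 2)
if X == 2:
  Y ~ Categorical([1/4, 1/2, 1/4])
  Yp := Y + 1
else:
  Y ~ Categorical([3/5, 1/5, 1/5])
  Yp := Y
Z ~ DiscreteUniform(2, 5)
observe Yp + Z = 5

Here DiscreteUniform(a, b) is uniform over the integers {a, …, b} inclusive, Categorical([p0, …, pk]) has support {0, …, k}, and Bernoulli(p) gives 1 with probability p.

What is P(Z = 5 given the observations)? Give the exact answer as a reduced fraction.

P(Z = 5 | obs) = 8/21

Enumerate traces; 27 have nonzero weight after conditioning:
  (W=0, X=0, Y=0, Z=5) weight 1/60
  (W=0, X=0, Y=1, Z=4) weight 1/180
  (W=0, X=0, Y=2, Z=3) weight 1/180
  (W=0, X=1, Y=0, Z=5) weight 1/60
  (W=0, X=1, Y=1, Z=4) weight 1/180
  (W=0, X=1, Y=2, Z=3) weight 1/180
  (W=0, X=2, Y=0, Z=4) weight 1/144
  (W=0, X=2, Y=1, Z=3) weight 1/72
  (W=0, X=2, Y=2, Z=2) weight 1/144
  … 18 more
Group by Z:
  weight(Z=2) = 23/1008
  weight(Z=3) = 13/168
  weight(Z=4) = 55/1008
  weight(Z=5) = 2/21
Total weight = 23/1008 + 13/168 + 55/1008 + 2/21 = 1/4
P(Z=2 | obs) = 23/1008 / 1/4 = 23/252
P(Z=3 | obs) = 13/168 / 1/4 = 13/42
P(Z=4 | obs) = 55/1008 / 1/4 = 55/252
P(Z=5 | obs) = 2/21 / 1/4 = 8/21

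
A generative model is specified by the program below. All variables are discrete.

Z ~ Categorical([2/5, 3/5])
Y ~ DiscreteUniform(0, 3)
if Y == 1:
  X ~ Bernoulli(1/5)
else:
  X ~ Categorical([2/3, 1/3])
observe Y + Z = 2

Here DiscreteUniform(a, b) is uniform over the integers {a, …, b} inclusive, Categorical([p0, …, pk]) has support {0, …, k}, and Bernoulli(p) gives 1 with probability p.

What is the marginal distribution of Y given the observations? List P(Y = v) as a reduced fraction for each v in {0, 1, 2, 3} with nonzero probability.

P(Y=1) = 3/5, P(Y=2) = 2/5

Enumerate traces; 4 have nonzero weight after conditioning:
  (Z=0, Y=2, X=0) weight 1/15
  (Z=0, Y=2, X=1) weight 1/30
  (Z=1, Y=1, X=0) weight 3/25
  (Z=1, Y=1, X=1) weight 3/100
Group by Y:
  weight(Y=1) = 3/20
  weight(Y=2) = 1/10
Total weight = 3/20 + 1/10 = 1/4
P(Y=1 | obs) = 3/20 / 1/4 = 3/5
P(Y=2 | obs) = 1/10 / 1/4 = 2/5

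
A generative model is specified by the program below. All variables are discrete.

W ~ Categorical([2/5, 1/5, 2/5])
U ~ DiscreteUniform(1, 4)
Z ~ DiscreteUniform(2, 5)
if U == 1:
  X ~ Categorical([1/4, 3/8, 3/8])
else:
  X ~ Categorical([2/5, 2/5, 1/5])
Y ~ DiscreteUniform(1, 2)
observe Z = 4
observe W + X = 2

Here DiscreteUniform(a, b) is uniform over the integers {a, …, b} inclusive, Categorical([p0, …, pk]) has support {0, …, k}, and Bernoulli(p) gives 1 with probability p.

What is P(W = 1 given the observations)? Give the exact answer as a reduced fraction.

P(W = 1 | obs) = 63/257

Enumerate traces; 24 have nonzero weight after conditioning:
  (W=0, U=1, Z=4, X=2, Y=1) weight 3/640
  (W=0, U=1, Z=4, X=2, Y=2) weight 3/640
  (W=0, U=2, Z=4, X=2, Y=1) weight 1/400
  (W=0, U=2, Z=4, X=2, Y=2) weight 1/400
  (W=0, U=3, Z=4, X=2, Y=1) weight 1/400
  (W=0, U=3, Z=4, X=2, Y=2) weight 1/400
  (W=0, U=4, Z=4, X=2, Y=1) weight 1/400
  (W=0, U=4, Z=4, X=2, Y=2) weight 1/400
  (W=1, U=1, Z=4, X=1, Y=1) weight 3/1280
  (W=2, U=1, Z=4, X=0, Y=1) weight 1/320
  … 14 more
Group by W:
  weight(W=0) = 39/1600
  weight(W=1) = 63/3200
  weight(W=2) = 29/800
Total weight = 39/1600 + 63/3200 + 29/800 = 257/3200
P(W=0 | obs) = 39/1600 / 257/3200 = 78/257
P(W=1 | obs) = 63/3200 / 257/3200 = 63/257
P(W=2 | obs) = 29/800 / 257/3200 = 116/257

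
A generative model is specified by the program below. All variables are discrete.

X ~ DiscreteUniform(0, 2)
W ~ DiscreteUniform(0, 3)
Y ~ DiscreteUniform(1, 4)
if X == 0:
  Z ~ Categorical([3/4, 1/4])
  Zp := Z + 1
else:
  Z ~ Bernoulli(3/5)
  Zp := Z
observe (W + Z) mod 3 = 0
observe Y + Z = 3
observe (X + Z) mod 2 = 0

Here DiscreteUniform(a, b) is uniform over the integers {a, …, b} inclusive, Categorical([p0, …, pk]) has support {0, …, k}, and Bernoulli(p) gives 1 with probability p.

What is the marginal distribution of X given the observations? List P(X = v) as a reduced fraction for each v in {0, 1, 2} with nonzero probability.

P(X=0) = 15/29, P(X=1) = 6/29, P(X=2) = 8/29

Enumerate traces; 5 have nonzero weight after conditioning:
  (X=0, W=0, Y=3, Z=0) weight 1/64
  (X=0, W=3, Y=3, Z=0) weight 1/64
  (X=1, W=2, Y=2, Z=1) weight 1/80
  (X=2, W=0, Y=3, Z=0) weight 1/120
  (X=2, W=3, Y=3, Z=0) weight 1/120
Group by X:
  weight(X=0) = 1/32
  weight(X=1) = 1/80
  weight(X=2) = 1/60
Total weight = 1/32 + 1/80 + 1/60 = 29/480
P(X=0 | obs) = 1/32 / 29/480 = 15/29
P(X=1 | obs) = 1/80 / 29/480 = 6/29
P(X=2 | obs) = 1/60 / 29/480 = 8/29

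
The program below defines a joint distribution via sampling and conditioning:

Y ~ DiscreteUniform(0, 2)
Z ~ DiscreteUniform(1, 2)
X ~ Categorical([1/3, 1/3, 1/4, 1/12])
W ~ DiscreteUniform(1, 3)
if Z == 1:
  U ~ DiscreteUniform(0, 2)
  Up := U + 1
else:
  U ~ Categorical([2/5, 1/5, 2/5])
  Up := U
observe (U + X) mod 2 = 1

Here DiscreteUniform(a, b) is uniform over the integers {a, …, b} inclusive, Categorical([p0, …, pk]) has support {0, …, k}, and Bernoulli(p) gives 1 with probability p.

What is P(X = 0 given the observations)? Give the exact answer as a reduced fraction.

P(X = 0 | obs) = 16/83

Enumerate traces; 108 have nonzero weight after conditioning:
  (Y=0, Z=1, X=0, W=1, U=1) weight 1/162
  (Y=0, Z=1, X=0, W=2, U=1) weight 1/162
  (Y=0, Z=1, X=0, W=3, U=1) weight 1/162
  (Y=0, Z=1, X=1, W=1, U=0) weight 1/162
  (Y=0, Z=1, X=1, W=1, U=2) weight 1/162
  (Y=0, Z=1, X=1, W=2, U=0) weight 1/162
  (Y=0, Z=1, X=1, W=2, U=2) weight 1/162
  (Y=0, Z=1, X=1, W=3, U=0) weight 1/162
  (Y=0, Z=1, X=2, W=1, U=1) weight 1/216
  (Y=0, Z=1, X=3, W=1, U=0) weight 1/648
  … 98 more
Group by X:
  weight(X=0) = 4/45
  weight(X=1) = 11/45
  weight(X=2) = 1/15
  weight(X=3) = 11/180
Total weight = 4/45 + 11/45 + 1/15 + 11/180 = 83/180
P(X=0 | obs) = 4/45 / 83/180 = 16/83
P(X=1 | obs) = 11/45 / 83/180 = 44/83
P(X=2 | obs) = 1/15 / 83/180 = 12/83
P(X=3 | obs) = 11/180 / 83/180 = 11/83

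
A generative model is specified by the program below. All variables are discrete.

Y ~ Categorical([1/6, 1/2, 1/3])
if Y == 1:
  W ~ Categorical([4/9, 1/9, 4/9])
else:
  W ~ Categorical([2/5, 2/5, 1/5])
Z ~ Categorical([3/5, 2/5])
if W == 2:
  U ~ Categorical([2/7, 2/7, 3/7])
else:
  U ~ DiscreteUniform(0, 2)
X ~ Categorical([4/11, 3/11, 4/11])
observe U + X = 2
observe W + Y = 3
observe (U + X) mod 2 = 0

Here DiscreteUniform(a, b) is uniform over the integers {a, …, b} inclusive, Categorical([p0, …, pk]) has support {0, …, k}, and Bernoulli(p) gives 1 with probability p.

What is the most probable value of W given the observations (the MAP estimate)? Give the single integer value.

Enumerate traces; 12 have nonzero weight after conditioning:
  (Y=1, W=2, Z=0, U=0, X=2) weight 16/1155
  (Y=1, W=2, Z=0, U=1, X=1) weight 4/385
  (Y=1, W=2, Z=0, U=2, X=0) weight 8/385
  (Y=1, W=2, Z=1, U=0, X=2) weight 32/3465
  (Y=1, W=2, Z=1, U=1, X=1) weight 8/1155
  (Y=1, W=2, Z=1, U=2, X=0) weight 16/1155
  (Y=2, W=1, Z=0, U=0, X=2) weight 8/825
  (Y=2, W=1, Z=0, U=1, X=1) weight 2/275
  … 4 more
Group by W:
  weight(W=1) = 2/45
  weight(W=2) = 52/693
Total weight = 2/45 + 52/693 = 46/385
P(W=1 | obs) = 2/45 / 46/385 = 77/207
P(W=2 | obs) = 52/693 / 46/385 = 130/207
argmax = 2

argmax_v P(W = v | obs) = 2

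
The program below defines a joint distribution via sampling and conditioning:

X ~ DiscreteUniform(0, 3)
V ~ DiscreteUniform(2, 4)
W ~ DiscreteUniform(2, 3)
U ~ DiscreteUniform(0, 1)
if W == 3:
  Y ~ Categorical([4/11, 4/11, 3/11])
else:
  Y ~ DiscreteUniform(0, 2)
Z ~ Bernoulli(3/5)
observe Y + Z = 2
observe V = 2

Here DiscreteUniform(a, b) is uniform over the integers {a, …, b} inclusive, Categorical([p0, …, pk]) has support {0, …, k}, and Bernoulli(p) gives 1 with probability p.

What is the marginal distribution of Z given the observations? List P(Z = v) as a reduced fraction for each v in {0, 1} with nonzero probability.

Enumerate traces; 32 have nonzero weight after conditioning:
  (X=0, V=2, W=2, U=0, Y=1, Z=1) weight 1/240
  (X=0, V=2, W=2, U=0, Y=2, Z=0) weight 1/360
  (X=0, V=2, W=2, U=1, Y=1, Z=1) weight 1/240
  (X=0, V=2, W=2, U=1, Y=2, Z=0) weight 1/360
  (X=0, V=2, W=3, U=0, Y=1, Z=1) weight 1/220
  (X=0, V=2, W=3, U=0, Y=2, Z=0) weight 1/440
  (X=0, V=2, W=3, U=1, Y=1, Z=1) weight 1/220
  (X=0, V=2, W=3, U=1, Y=2, Z=0) weight 1/440
  … 24 more
Group by Z:
  weight(Z=0) = 4/99
  weight(Z=1) = 23/330
Total weight = 4/99 + 23/330 = 109/990
P(Z=0 | obs) = 4/99 / 109/990 = 40/109
P(Z=1 | obs) = 23/330 / 109/990 = 69/109

P(Z=0) = 40/109, P(Z=1) = 69/109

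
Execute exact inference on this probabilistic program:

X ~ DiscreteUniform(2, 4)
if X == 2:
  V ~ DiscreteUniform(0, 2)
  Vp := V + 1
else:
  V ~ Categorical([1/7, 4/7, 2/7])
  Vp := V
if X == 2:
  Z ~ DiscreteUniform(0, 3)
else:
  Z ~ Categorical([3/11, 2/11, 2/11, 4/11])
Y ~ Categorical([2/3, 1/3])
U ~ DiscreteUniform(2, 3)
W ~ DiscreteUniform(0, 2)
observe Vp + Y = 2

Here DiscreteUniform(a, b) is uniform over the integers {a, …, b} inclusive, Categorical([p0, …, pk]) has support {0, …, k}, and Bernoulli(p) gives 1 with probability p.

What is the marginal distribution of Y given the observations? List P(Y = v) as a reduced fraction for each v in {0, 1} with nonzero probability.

Enumerate traces; 144 have nonzero weight after conditioning:
  (X=2, V=0, Z=0, Y=1, U=2, W=0) weight 1/648
  (X=2, V=0, Z=0, Y=1, U=2, W=1) weight 1/648
  (X=2, V=0, Z=0, Y=1, U=2, W=2) weight 1/648
  (X=2, V=0, Z=0, Y=1, U=3, W=0) weight 1/648
  (X=2, V=0, Z=0, Y=1, U=3, W=1) weight 1/648
  (X=2, V=0, Z=0, Y=1, U=3, W=2) weight 1/648
  (X=2, V=0, Z=1, Y=1, U=2, W=0) weight 1/648
  (X=2, V=0, Z=1, Y=1, U=2, W=1) weight 1/648
  (X=2, V=1, Z=0, Y=0, U=2, W=0) weight 1/324
  … 135 more
Group by Y:
  weight(Y=0) = 38/189
  weight(Y=1) = 31/189
Total weight = 38/189 + 31/189 = 23/63
P(Y=0 | obs) = 38/189 / 23/63 = 38/69
P(Y=1 | obs) = 31/189 / 23/63 = 31/69

P(Y=0) = 38/69, P(Y=1) = 31/69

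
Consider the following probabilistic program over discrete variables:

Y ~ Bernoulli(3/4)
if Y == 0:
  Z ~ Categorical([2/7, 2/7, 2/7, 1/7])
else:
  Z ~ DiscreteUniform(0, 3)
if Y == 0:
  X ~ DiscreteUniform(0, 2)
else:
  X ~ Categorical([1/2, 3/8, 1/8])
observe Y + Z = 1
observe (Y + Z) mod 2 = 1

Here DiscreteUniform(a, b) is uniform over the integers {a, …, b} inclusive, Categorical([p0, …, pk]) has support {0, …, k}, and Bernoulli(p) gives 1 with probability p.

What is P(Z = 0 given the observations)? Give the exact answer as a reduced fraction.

P(Z = 0 | obs) = 21/29

Enumerate traces; 6 have nonzero weight after conditioning:
  (Y=0, Z=1, X=0) weight 1/42
  (Y=0, Z=1, X=1) weight 1/42
  (Y=0, Z=1, X=2) weight 1/42
  (Y=1, Z=0, X=0) weight 3/32
  (Y=1, Z=0, X=1) weight 9/128
  (Y=1, Z=0, X=2) weight 3/128
Group by Z:
  weight(Z=0) = 3/16
  weight(Z=1) = 1/14
Total weight = 3/16 + 1/14 = 29/112
P(Z=0 | obs) = 3/16 / 29/112 = 21/29
P(Z=1 | obs) = 1/14 / 29/112 = 8/29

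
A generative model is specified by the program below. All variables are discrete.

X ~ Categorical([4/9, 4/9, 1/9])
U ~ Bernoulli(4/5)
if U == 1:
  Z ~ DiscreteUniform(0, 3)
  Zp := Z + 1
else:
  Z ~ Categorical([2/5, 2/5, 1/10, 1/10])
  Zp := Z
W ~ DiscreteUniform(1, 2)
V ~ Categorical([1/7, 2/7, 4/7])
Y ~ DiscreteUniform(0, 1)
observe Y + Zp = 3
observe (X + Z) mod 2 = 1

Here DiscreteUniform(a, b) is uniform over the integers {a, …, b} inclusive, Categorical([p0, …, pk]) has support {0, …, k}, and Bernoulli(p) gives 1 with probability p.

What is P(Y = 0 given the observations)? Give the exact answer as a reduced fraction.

P(Y = 0 | obs) = 5/11

Enumerate traces; 36 have nonzero weight after conditioning:
  (X=0, U=0, Z=3, W=1, V=0, Y=0) weight 1/3150
  (X=0, U=0, Z=3, W=1, V=1, Y=0) weight 1/1575
  (X=0, U=0, Z=3, W=1, V=2, Y=0) weight 2/1575
  (X=0, U=0, Z=3, W=2, V=0, Y=0) weight 1/3150
  (X=0, U=0, Z=3, W=2, V=1, Y=0) weight 1/1575
  (X=0, U=0, Z=3, W=2, V=2, Y=0) weight 2/1575
  (X=0, U=1, Z=1, W=1, V=0, Y=1) weight 1/315
  (X=0, U=1, Z=1, W=1, V=1, Y=1) weight 2/315
  … 28 more
Group by Y:
  weight(Y=0) = 1/20
  weight(Y=1) = 3/50
Total weight = 1/20 + 3/50 = 11/100
P(Y=0 | obs) = 1/20 / 11/100 = 5/11
P(Y=1 | obs) = 3/50 / 11/100 = 6/11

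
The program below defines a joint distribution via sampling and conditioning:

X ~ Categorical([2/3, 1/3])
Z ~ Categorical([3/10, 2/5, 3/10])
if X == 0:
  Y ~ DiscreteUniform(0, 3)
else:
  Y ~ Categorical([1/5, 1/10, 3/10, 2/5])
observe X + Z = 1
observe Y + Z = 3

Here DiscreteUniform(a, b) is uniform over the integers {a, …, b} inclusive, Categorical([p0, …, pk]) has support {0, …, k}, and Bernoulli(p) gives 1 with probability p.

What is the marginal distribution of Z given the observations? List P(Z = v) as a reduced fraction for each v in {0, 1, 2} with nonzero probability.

Enumerate traces; 2 have nonzero weight after conditioning:
  (X=0, Z=1, Y=2) weight 1/15
  (X=1, Z=0, Y=3) weight 1/25
Group by Z:
  weight(Z=0) = 1/25
  weight(Z=1) = 1/15
Total weight = 1/25 + 1/15 = 8/75
P(Z=0 | obs) = 1/25 / 8/75 = 3/8
P(Z=1 | obs) = 1/15 / 8/75 = 5/8

P(Z=0) = 3/8, P(Z=1) = 5/8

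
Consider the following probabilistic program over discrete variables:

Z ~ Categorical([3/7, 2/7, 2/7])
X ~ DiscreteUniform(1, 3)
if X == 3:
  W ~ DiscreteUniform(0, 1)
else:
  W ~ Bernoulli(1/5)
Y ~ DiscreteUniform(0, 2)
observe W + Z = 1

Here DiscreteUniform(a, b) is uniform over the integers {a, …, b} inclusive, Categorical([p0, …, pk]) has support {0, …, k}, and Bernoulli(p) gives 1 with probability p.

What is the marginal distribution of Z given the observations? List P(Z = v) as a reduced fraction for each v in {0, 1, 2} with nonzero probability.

P(Z=0) = 9/23, P(Z=1) = 14/23

Enumerate traces; 18 have nonzero weight after conditioning:
  (Z=0, X=1, W=1, Y=0) weight 1/105
  (Z=0, X=1, W=1, Y=1) weight 1/105
  (Z=0, X=1, W=1, Y=2) weight 1/105
  (Z=0, X=2, W=1, Y=0) weight 1/105
  (Z=0, X=2, W=1, Y=1) weight 1/105
  (Z=0, X=2, W=1, Y=2) weight 1/105
  (Z=0, X=3, W=1, Y=0) weight 1/42
  (Z=0, X=3, W=1, Y=1) weight 1/42
  (Z=1, X=1, W=0, Y=0) weight 8/315
  … 9 more
Group by Z:
  weight(Z=0) = 9/70
  weight(Z=1) = 1/5
Total weight = 9/70 + 1/5 = 23/70
P(Z=0 | obs) = 9/70 / 23/70 = 9/23
P(Z=1 | obs) = 1/5 / 23/70 = 14/23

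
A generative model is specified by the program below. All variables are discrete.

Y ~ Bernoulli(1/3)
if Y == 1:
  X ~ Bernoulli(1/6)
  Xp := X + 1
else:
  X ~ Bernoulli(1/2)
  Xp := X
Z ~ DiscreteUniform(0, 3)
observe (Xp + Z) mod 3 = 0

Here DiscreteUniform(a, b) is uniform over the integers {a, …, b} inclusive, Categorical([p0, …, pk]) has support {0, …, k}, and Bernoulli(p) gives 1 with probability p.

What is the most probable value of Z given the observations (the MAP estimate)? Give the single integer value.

Enumerate traces; 5 have nonzero weight after conditioning:
  (Y=0, X=0, Z=0) weight 1/12
  (Y=0, X=0, Z=3) weight 1/12
  (Y=0, X=1, Z=2) weight 1/12
  (Y=1, X=0, Z=2) weight 5/72
  (Y=1, X=1, Z=1) weight 1/72
Group by Z:
  weight(Z=0) = 1/12
  weight(Z=1) = 1/72
  weight(Z=2) = 11/72
  weight(Z=3) = 1/12
Total weight = 1/12 + 1/72 + 11/72 + 1/12 = 1/3
P(Z=0 | obs) = 1/12 / 1/3 = 1/4
P(Z=1 | obs) = 1/72 / 1/3 = 1/24
P(Z=2 | obs) = 11/72 / 1/3 = 11/24
P(Z=3 | obs) = 1/12 / 1/3 = 1/4
argmax = 2

argmax_v P(Z = v | obs) = 2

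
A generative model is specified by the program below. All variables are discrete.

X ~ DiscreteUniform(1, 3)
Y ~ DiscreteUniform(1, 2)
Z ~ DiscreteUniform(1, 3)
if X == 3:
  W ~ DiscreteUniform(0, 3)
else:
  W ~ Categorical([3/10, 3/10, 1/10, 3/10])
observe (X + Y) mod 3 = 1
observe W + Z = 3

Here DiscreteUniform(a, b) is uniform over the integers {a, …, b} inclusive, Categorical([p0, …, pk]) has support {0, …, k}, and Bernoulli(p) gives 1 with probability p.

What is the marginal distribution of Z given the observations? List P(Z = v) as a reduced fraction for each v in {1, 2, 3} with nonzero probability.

Enumerate traces; 6 have nonzero weight after conditioning:
  (X=2, Y=2, Z=1, W=2) weight 1/180
  (X=2, Y=2, Z=2, W=1) weight 1/60
  (X=2, Y=2, Z=3, W=0) weight 1/60
  (X=3, Y=1, Z=1, W=2) weight 1/72
  (X=3, Y=1, Z=2, W=1) weight 1/72
  (X=3, Y=1, Z=3, W=0) weight 1/72
Group by Z:
  weight(Z=1) = 7/360
  weight(Z=2) = 11/360
  weight(Z=3) = 11/360
Total weight = 7/360 + 11/360 + 11/360 = 29/360
P(Z=1 | obs) = 7/360 / 29/360 = 7/29
P(Z=2 | obs) = 11/360 / 29/360 = 11/29
P(Z=3 | obs) = 11/360 / 29/360 = 11/29

P(Z=1) = 7/29, P(Z=2) = 11/29, P(Z=3) = 11/29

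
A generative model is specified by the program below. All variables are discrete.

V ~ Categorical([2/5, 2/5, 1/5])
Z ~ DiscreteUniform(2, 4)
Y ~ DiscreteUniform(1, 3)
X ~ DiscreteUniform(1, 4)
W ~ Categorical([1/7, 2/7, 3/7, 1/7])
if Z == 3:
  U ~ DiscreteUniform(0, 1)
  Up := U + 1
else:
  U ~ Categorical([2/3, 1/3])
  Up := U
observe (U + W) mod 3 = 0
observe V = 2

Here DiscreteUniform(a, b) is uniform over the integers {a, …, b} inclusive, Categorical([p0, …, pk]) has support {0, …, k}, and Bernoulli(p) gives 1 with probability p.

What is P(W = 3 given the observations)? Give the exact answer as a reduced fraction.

Enumerate traces; 108 have nonzero weight after conditioning:
  (V=2, Z=2, Y=1, X=1, W=0, U=0) weight 1/1890
  (V=2, Z=2, Y=1, X=1, W=2, U=1) weight 1/1260
  (V=2, Z=2, Y=1, X=1, W=3, U=0) weight 1/1890
  (V=2, Z=2, Y=1, X=2, W=0, U=0) weight 1/1890
  (V=2, Z=2, Y=1, X=2, W=2, U=1) weight 1/1260
  (V=2, Z=2, Y=1, X=2, W=3, U=0) weight 1/1890
  (V=2, Z=2, Y=1, X=3, W=0, U=0) weight 1/1890
  (V=2, Z=2, Y=1, X=3, W=2, U=1) weight 1/1260
  … 100 more
Group by W:
  weight(W=0) = 11/630
  weight(W=2) = 1/30
  weight(W=3) = 11/630
Total weight = 11/630 + 1/30 + 11/630 = 43/630
P(W=0 | obs) = 11/630 / 43/630 = 11/43
P(W=2 | obs) = 1/30 / 43/630 = 21/43
P(W=3 | obs) = 11/630 / 43/630 = 11/43

P(W = 3 | obs) = 11/43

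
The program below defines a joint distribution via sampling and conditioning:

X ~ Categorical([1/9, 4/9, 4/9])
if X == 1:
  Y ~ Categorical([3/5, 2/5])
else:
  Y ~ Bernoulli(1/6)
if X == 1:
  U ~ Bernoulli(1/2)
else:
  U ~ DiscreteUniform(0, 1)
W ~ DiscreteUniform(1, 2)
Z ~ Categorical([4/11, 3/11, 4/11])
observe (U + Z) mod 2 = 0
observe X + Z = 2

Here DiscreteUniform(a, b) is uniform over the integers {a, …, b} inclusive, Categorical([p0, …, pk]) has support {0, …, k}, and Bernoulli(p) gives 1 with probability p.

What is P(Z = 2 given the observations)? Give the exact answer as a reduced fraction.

Enumerate traces; 12 have nonzero weight after conditioning:
  (X=0, Y=0, U=0, W=1, Z=2) weight 5/594
  (X=0, Y=0, U=0, W=2, Z=2) weight 5/594
  (X=0, Y=1, U=0, W=1, Z=2) weight 1/594
  (X=0, Y=1, U=0, W=2, Z=2) weight 1/594
  (X=1, Y=0, U=1, W=1, Z=1) weight 1/55
  (X=1, Y=0, U=1, W=2, Z=1) weight 1/55
  (X=1, Y=1, U=1, W=1, Z=1) weight 2/165
  (X=1, Y=1, U=1, W=2, Z=1) weight 2/165
  (X=2, Y=0, U=0, W=1, Z=0) weight 10/297
  … 3 more
Group by Z:
  weight(Z=0) = 8/99
  weight(Z=1) = 2/33
  weight(Z=2) = 2/99
Total weight = 8/99 + 2/33 + 2/99 = 16/99
P(Z=0 | obs) = 8/99 / 16/99 = 1/2
P(Z=1 | obs) = 2/33 / 16/99 = 3/8
P(Z=2 | obs) = 2/99 / 16/99 = 1/8

P(Z = 2 | obs) = 1/8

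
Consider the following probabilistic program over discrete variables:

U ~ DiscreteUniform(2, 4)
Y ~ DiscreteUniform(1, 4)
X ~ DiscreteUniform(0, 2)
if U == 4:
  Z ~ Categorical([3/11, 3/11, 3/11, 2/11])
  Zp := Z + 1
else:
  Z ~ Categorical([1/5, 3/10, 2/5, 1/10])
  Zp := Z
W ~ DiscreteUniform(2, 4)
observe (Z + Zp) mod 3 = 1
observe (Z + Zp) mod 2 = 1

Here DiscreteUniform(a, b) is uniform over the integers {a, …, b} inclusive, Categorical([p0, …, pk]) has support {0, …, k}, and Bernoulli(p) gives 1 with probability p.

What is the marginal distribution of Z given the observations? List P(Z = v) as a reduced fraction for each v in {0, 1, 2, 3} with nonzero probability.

Enumerate traces; 72 have nonzero weight after conditioning:
  (U=4, Y=1, X=0, Z=0, W=2) weight 1/396
  (U=4, Y=1, X=0, Z=0, W=3) weight 1/396
  (U=4, Y=1, X=0, Z=0, W=4) weight 1/396
  (U=4, Y=1, X=0, Z=3, W=2) weight 1/594
  (U=4, Y=1, X=0, Z=3, W=3) weight 1/594
  (U=4, Y=1, X=0, Z=3, W=4) weight 1/594
  (U=4, Y=1, X=1, Z=0, W=2) weight 1/396
  (U=4, Y=1, X=1, Z=0, W=3) weight 1/396
  … 64 more
Group by Z:
  weight(Z=0) = 1/11
  weight(Z=3) = 2/33
Total weight = 1/11 + 2/33 = 5/33
P(Z=0 | obs) = 1/11 / 5/33 = 3/5
P(Z=3 | obs) = 2/33 / 5/33 = 2/5

P(Z=0) = 3/5, P(Z=3) = 2/5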